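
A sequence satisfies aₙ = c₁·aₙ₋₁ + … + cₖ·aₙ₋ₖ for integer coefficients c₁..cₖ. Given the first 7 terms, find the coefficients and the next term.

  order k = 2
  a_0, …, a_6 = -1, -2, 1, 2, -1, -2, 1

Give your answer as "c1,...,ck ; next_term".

  a_2 = 0·-2 + -1·-1 = 1
  a_3 = 0·1 + -1·-2 = 2
  a_4 = 0·2 + -1·1 = -1
  a_5 = 0·-1 + -1·2 = -2
  a_6 = 0·-2 + -1·-1 = 1
  a_7 = 0·1 + -1·-2 = 2

0,-1 ; 2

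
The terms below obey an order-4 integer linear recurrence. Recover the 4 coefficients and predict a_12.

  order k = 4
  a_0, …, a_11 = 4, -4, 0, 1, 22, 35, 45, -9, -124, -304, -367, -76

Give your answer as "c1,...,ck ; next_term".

2,-1,-3,2 ; 879

  a_4 = 2·1 + -1·0 + -3·-4 + 2·4 = 22
  a_5 = 2·22 + -1·1 + -3·0 + 2·-4 = 35
  a_6 = 2·35 + -1·22 + -3·1 + 2·0 = 45
  a_7 = 2·45 + -1·35 + -3·22 + 2·1 = -9
  a_8 = 2·-9 + -1·45 + -3·35 + 2·22 = -124
  a_9 = 2·-124 + -1·-9 + -3·45 + 2·35 = -304
  a_10 = 2·-304 + -1·-124 + -3·-9 + 2·45 = -367
  a_11 = 2·-367 + -1·-304 + -3·-124 + 2·-9 = -76
  a_12 = 2·-76 + -1·-367 + -3·-304 + 2·-124 = 879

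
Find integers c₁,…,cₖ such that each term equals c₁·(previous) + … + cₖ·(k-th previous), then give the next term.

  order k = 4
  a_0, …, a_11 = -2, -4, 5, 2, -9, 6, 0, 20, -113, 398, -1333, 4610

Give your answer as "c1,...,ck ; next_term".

-4,-3,-4,1 ; -16146

  a_4 = -4·2 + -3·5 + -4·-4 + 1·-2 = -9
  a_5 = -4·-9 + -3·2 + -4·5 + 1·-4 = 6
  a_6 = -4·6 + -3·-9 + -4·2 + 1·5 = 0
  a_7 = -4·0 + -3·6 + -4·-9 + 1·2 = 20
  a_8 = -4·20 + -3·0 + -4·6 + 1·-9 = -113
  a_9 = -4·-113 + -3·20 + -4·0 + 1·6 = 398
  a_10 = -4·398 + -3·-113 + -4·20 + 1·0 = -1333
  a_11 = -4·-1333 + -3·398 + -4·-113 + 1·20 = 4610
  a_12 = -4·4610 + -3·-1333 + -4·398 + 1·-113 = -16146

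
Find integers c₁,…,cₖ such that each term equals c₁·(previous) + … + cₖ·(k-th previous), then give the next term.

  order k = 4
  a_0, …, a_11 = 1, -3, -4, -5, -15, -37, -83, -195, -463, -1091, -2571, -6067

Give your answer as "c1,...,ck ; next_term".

3,-2,2,-2 ; -14315

  a_4 = 3·-5 + -2·-4 + 2·-3 + -2·1 = -15
  a_5 = 3·-15 + -2·-5 + 2·-4 + -2·-3 = -37
  a_6 = 3·-37 + -2·-15 + 2·-5 + -2·-4 = -83
  a_7 = 3·-83 + -2·-37 + 2·-15 + -2·-5 = -195
  a_8 = 3·-195 + -2·-83 + 2·-37 + -2·-15 = -463
  a_9 = 3·-463 + -2·-195 + 2·-83 + -2·-37 = -1091
  a_10 = 3·-1091 + -2·-463 + 2·-195 + -2·-83 = -2571
  a_11 = 3·-2571 + -2·-1091 + 2·-463 + -2·-195 = -6067
  a_12 = 3·-6067 + -2·-2571 + 2·-1091 + -2·-463 = -14315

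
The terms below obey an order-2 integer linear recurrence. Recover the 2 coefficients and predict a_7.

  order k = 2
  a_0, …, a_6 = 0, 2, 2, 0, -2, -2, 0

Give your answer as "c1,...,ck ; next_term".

1,-1 ; 2

  a_2 = 1·2 + -1·0 = 2
  a_3 = 1·2 + -1·2 = 0
  a_4 = 1·0 + -1·2 = -2
  a_5 = 1·-2 + -1·0 = -2
  a_6 = 1·-2 + -1·-2 = 0
  a_7 = 1·0 + -1·-2 = 2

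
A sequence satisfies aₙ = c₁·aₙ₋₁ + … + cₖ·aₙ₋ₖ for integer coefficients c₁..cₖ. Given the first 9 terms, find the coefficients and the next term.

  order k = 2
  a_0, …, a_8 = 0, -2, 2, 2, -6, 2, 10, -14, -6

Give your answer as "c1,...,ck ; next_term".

-1,-2 ; 34

  a_2 = -1·-2 + -2·0 = 2
  a_3 = -1·2 + -2·-2 = 2
  a_4 = -1·2 + -2·2 = -6
  a_5 = -1·-6 + -2·2 = 2
  a_6 = -1·2 + -2·-6 = 10
  a_7 = -1·10 + -2·2 = -14
  a_8 = -1·-14 + -2·10 = -6
  a_9 = -1·-6 + -2·-14 = 34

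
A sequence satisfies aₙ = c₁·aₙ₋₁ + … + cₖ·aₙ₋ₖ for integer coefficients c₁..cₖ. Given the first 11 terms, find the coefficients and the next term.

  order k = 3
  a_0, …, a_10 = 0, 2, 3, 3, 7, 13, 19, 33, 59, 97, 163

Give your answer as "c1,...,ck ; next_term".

1,0,2 ; 281

  a_3 = 1·3 + 0·2 + 2·0 = 3
  a_4 = 1·3 + 0·3 + 2·2 = 7
  a_5 = 1·7 + 0·3 + 2·3 = 13
  a_6 = 1·13 + 0·7 + 2·3 = 19
  a_7 = 1·19 + 0·13 + 2·7 = 33
  a_8 = 1·33 + 0·19 + 2·13 = 59
  a_9 = 1·59 + 0·33 + 2·19 = 97
  a_10 = 1·97 + 0·59 + 2·33 = 163
  a_11 = 1·163 + 0·97 + 2·59 = 281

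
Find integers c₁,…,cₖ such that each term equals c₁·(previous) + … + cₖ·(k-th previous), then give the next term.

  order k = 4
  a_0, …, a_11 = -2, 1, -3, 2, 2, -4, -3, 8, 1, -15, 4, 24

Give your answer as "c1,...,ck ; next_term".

  a_4 = 0·2 + -1·-3 + 1·1 + 1·-2 = 2
  a_5 = 0·2 + -1·2 + 1·-3 + 1·1 = -4
  a_6 = 0·-4 + -1·2 + 1·2 + 1·-3 = -3
  a_7 = 0·-3 + -1·-4 + 1·2 + 1·2 = 8
  a_8 = 0·8 + -1·-3 + 1·-4 + 1·2 = 1
  a_9 = 0·1 + -1·8 + 1·-3 + 1·-4 = -15
  a_10 = 0·-15 + -1·1 + 1·8 + 1·-3 = 4
  a_11 = 0·4 + -1·-15 + 1·1 + 1·8 = 24
  a_12 = 0·24 + -1·4 + 1·-15 + 1·1 = -18

0,-1,1,1 ; -18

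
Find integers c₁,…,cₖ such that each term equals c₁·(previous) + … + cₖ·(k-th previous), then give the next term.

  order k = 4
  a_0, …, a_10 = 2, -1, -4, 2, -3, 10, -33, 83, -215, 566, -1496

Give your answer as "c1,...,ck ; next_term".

-2,1,-1,2 ; 3939

  a_4 = -2·2 + 1·-4 + -1·-1 + 2·2 = -3
  a_5 = -2·-3 + 1·2 + -1·-4 + 2·-1 = 10
  a_6 = -2·10 + 1·-3 + -1·2 + 2·-4 = -33
  a_7 = -2·-33 + 1·10 + -1·-3 + 2·2 = 83
  a_8 = -2·83 + 1·-33 + -1·10 + 2·-3 = -215
  a_9 = -2·-215 + 1·83 + -1·-33 + 2·10 = 566
  a_10 = -2·566 + 1·-215 + -1·83 + 2·-33 = -1496
  a_11 = -2·-1496 + 1·566 + -1·-215 + 2·83 = 3939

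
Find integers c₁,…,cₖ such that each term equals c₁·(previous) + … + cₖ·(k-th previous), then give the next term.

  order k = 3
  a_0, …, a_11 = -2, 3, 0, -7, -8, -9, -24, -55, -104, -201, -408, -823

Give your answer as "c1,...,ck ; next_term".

  a_3 = 2·0 + -1·3 + 2·-2 = -7
  a_4 = 2·-7 + -1·0 + 2·3 = -8
  a_5 = 2·-8 + -1·-7 + 2·0 = -9
  a_6 = 2·-9 + -1·-8 + 2·-7 = -24
  a_7 = 2·-24 + -1·-9 + 2·-8 = -55
  a_8 = 2·-55 + -1·-24 + 2·-9 = -104
  a_9 = 2·-104 + -1·-55 + 2·-24 = -201
  a_10 = 2·-201 + -1·-104 + 2·-55 = -408
  a_11 = 2·-408 + -1·-201 + 2·-104 = -823
  a_12 = 2·-823 + -1·-408 + 2·-201 = -1640

2,-1,2 ; -1640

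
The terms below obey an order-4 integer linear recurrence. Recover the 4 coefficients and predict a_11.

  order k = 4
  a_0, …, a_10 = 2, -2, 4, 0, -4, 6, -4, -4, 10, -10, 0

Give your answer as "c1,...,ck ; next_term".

  a_4 = 0·0 + 0·4 + 1·-2 + -1·2 = -4
  a_5 = 0·-4 + 0·0 + 1·4 + -1·-2 = 6
  a_6 = 0·6 + 0·-4 + 1·0 + -1·4 = -4
  a_7 = 0·-4 + 0·6 + 1·-4 + -1·0 = -4
  a_8 = 0·-4 + 0·-4 + 1·6 + -1·-4 = 10
  a_9 = 0·10 + 0·-4 + 1·-4 + -1·6 = -10
  a_10 = 0·-10 + 0·10 + 1·-4 + -1·-4 = 0
  a_11 = 0·0 + 0·-10 + 1·10 + -1·-4 = 14

0,0,1,-1 ; 14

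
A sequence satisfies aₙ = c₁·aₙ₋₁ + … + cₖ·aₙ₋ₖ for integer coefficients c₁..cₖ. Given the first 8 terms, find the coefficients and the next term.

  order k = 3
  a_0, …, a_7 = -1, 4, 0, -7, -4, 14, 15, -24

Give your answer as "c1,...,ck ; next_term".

0,-2,-1 ; -44

  a_3 = 0·0 + -2·4 + -1·-1 = -7
  a_4 = 0·-7 + -2·0 + -1·4 = -4
  a_5 = 0·-4 + -2·-7 + -1·0 = 14
  a_6 = 0·14 + -2·-4 + -1·-7 = 15
  a_7 = 0·15 + -2·14 + -1·-4 = -24
  a_8 = 0·-24 + -2·15 + -1·14 = -44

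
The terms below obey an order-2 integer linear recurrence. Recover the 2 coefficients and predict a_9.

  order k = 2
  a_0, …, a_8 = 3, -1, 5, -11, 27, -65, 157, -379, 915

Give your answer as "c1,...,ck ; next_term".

  a_2 = -2·-1 + 1·3 = 5
  a_3 = -2·5 + 1·-1 = -11
  a_4 = -2·-11 + 1·5 = 27
  a_5 = -2·27 + 1·-11 = -65
  a_6 = -2·-65 + 1·27 = 157
  a_7 = -2·157 + 1·-65 = -379
  a_8 = -2·-379 + 1·157 = 915
  a_9 = -2·915 + 1·-379 = -2209

-2,1 ; -2209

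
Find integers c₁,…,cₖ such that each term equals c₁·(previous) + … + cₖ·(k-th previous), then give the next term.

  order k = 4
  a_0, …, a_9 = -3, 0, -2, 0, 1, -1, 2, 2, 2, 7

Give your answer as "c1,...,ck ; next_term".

1,1,1,-1 ; 9

  a_4 = 1·0 + 1·-2 + 1·0 + -1·-3 = 1
  a_5 = 1·1 + 1·0 + 1·-2 + -1·0 = -1
  a_6 = 1·-1 + 1·1 + 1·0 + -1·-2 = 2
  a_7 = 1·2 + 1·-1 + 1·1 + -1·0 = 2
  a_8 = 1·2 + 1·2 + 1·-1 + -1·1 = 2
  a_9 = 1·2 + 1·2 + 1·2 + -1·-1 = 7
  a_10 = 1·7 + 1·2 + 1·2 + -1·2 = 9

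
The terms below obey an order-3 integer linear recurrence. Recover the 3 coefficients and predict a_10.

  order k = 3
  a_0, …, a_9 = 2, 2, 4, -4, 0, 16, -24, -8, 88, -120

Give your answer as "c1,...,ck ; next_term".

  a_3 = -1·4 + -2·2 + 2·2 = -4
  a_4 = -1·-4 + -2·4 + 2·2 = 0
  a_5 = -1·0 + -2·-4 + 2·4 = 16
  a_6 = -1·16 + -2·0 + 2·-4 = -24
  a_7 = -1·-24 + -2·16 + 2·0 = -8
  a_8 = -1·-8 + -2·-24 + 2·16 = 88
  a_9 = -1·88 + -2·-8 + 2·-24 = -120
  a_10 = -1·-120 + -2·88 + 2·-8 = -72

-1,-2,2 ; -72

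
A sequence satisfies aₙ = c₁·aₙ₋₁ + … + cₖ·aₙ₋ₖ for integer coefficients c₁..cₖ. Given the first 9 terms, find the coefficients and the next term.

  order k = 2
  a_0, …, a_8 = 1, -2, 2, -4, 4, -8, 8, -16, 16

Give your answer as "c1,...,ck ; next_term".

0,2 ; -32

  a_2 = 0·-2 + 2·1 = 2
  a_3 = 0·2 + 2·-2 = -4
  a_4 = 0·-4 + 2·2 = 4
  a_5 = 0·4 + 2·-4 = -8
  a_6 = 0·-8 + 2·4 = 8
  a_7 = 0·8 + 2·-8 = -16
  a_8 = 0·-16 + 2·8 = 16
  a_9 = 0·16 + 2·-16 = -32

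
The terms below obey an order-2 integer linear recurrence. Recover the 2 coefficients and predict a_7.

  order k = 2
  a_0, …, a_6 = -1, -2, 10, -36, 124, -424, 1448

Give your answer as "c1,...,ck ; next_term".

  a_2 = -4·-2 + -2·-1 = 10
  a_3 = -4·10 + -2·-2 = -36
  a_4 = -4·-36 + -2·10 = 124
  a_5 = -4·124 + -2·-36 = -424
  a_6 = -4·-424 + -2·124 = 1448
  a_7 = -4·1448 + -2·-424 = -4944

-4,-2 ; -4944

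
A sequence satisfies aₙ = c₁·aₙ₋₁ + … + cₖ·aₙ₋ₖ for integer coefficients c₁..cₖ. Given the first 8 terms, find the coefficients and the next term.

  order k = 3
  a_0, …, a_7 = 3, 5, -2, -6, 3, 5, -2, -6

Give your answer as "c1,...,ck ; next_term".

-1,-1,-1 ; 3

  a_3 = -1·-2 + -1·5 + -1·3 = -6
  a_4 = -1·-6 + -1·-2 + -1·5 = 3
  a_5 = -1·3 + -1·-6 + -1·-2 = 5
  a_6 = -1·5 + -1·3 + -1·-6 = -2
  a_7 = -1·-2 + -1·5 + -1·3 = -6
  a_8 = -1·-6 + -1·-2 + -1·5 = 3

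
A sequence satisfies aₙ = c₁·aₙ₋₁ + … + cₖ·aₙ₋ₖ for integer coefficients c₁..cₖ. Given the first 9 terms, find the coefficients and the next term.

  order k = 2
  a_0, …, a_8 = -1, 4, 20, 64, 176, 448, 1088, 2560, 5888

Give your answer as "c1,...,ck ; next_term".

4,-4 ; 13312

  a_2 = 4·4 + -4·-1 = 20
  a_3 = 4·20 + -4·4 = 64
  a_4 = 4·64 + -4·20 = 176
  a_5 = 4·176 + -4·64 = 448
  a_6 = 4·448 + -4·176 = 1088
  a_7 = 4·1088 + -4·448 = 2560
  a_8 = 4·2560 + -4·1088 = 5888
  a_9 = 4·5888 + -4·2560 = 13312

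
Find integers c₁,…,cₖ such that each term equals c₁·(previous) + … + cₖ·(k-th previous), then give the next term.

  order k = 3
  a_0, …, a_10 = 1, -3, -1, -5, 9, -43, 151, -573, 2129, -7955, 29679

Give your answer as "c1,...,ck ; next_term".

  a_3 = -3·-1 + 3·-3 + 1·1 = -5
  a_4 = -3·-5 + 3·-1 + 1·-3 = 9
  a_5 = -3·9 + 3·-5 + 1·-1 = -43
  a_6 = -3·-43 + 3·9 + 1·-5 = 151
  a_7 = -3·151 + 3·-43 + 1·9 = -573
  a_8 = -3·-573 + 3·151 + 1·-43 = 2129
  a_9 = -3·2129 + 3·-573 + 1·151 = -7955
  a_10 = -3·-7955 + 3·2129 + 1·-573 = 29679
  a_11 = -3·29679 + 3·-7955 + 1·2129 = -110773

-3,3,1 ; -110773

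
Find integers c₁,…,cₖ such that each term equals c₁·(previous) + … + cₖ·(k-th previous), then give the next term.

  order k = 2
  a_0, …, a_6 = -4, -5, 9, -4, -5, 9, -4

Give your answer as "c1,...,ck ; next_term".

  a_2 = -1·-5 + -1·-4 = 9
  a_3 = -1·9 + -1·-5 = -4
  a_4 = -1·-4 + -1·9 = -5
  a_5 = -1·-5 + -1·-4 = 9
  a_6 = -1·9 + -1·-5 = -4
  a_7 = -1·-4 + -1·9 = -5

-1,-1 ; -5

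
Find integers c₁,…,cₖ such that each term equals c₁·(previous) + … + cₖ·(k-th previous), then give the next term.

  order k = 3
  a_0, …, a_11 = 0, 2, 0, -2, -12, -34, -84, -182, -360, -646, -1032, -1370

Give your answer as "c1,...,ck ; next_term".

3,-1,-3 ; -1140

  a_3 = 3·0 + -1·2 + -3·0 = -2
  a_4 = 3·-2 + -1·0 + -3·2 = -12
  a_5 = 3·-12 + -1·-2 + -3·0 = -34
  a_6 = 3·-34 + -1·-12 + -3·-2 = -84
  a_7 = 3·-84 + -1·-34 + -3·-12 = -182
  a_8 = 3·-182 + -1·-84 + -3·-34 = -360
  a_9 = 3·-360 + -1·-182 + -3·-84 = -646
  a_10 = 3·-646 + -1·-360 + -3·-182 = -1032
  a_11 = 3·-1032 + -1·-646 + -3·-360 = -1370
  a_12 = 3·-1370 + -1·-1032 + -3·-646 = -1140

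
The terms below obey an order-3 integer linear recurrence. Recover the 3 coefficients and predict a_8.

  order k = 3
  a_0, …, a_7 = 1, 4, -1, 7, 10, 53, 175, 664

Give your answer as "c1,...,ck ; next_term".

  a_3 = 3·-1 + 3·4 + -2·1 = 7
  a_4 = 3·7 + 3·-1 + -2·4 = 10
  a_5 = 3·10 + 3·7 + -2·-1 = 53
  a_6 = 3·53 + 3·10 + -2·7 = 175
  a_7 = 3·175 + 3·53 + -2·10 = 664
  a_8 = 3·664 + 3·175 + -2·53 = 2411

3,3,-2 ; 2411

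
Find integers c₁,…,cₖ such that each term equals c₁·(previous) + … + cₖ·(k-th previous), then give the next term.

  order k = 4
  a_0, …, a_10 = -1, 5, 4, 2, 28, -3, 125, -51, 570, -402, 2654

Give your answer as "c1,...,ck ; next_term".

  a_4 = -1·2 + 4·4 + 3·5 + 1·-1 = 28
  a_5 = -1·28 + 4·2 + 3·4 + 1·5 = -3
  a_6 = -1·-3 + 4·28 + 3·2 + 1·4 = 125
  a_7 = -1·125 + 4·-3 + 3·28 + 1·2 = -51
  a_8 = -1·-51 + 4·125 + 3·-3 + 1·28 = 570
  a_9 = -1·570 + 4·-51 + 3·125 + 1·-3 = -402
  a_10 = -1·-402 + 4·570 + 3·-51 + 1·125 = 2654
  a_11 = -1·2654 + 4·-402 + 3·570 + 1·-51 = -2603

-1,4,3,1 ; -2603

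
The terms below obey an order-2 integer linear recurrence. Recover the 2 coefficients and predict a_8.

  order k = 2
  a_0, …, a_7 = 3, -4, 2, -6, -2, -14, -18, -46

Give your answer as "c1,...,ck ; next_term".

1,2 ; -82

  a_2 = 1·-4 + 2·3 = 2
  a_3 = 1·2 + 2·-4 = -6
  a_4 = 1·-6 + 2·2 = -2
  a_5 = 1·-2 + 2·-6 = -14
  a_6 = 1·-14 + 2·-2 = -18
  a_7 = 1·-18 + 2·-14 = -46
  a_8 = 1·-46 + 2·-18 = -82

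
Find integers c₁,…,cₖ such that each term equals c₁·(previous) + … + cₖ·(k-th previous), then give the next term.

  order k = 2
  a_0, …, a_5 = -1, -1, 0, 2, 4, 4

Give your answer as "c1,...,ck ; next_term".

  a_2 = 2·-1 + -2·-1 = 0
  a_3 = 2·0 + -2·-1 = 2
  a_4 = 2·2 + -2·0 = 4
  a_5 = 2·4 + -2·2 = 4
  a_6 = 2·4 + -2·4 = 0

2,-2 ; 0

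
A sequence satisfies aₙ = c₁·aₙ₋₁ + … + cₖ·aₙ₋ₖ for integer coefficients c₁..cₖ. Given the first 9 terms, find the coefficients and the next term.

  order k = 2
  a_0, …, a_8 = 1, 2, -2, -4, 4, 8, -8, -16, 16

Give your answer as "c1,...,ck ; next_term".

0,-2 ; 32

  a_2 = 0·2 + -2·1 = -2
  a_3 = 0·-2 + -2·2 = -4
  a_4 = 0·-4 + -2·-2 = 4
  a_5 = 0·4 + -2·-4 = 8
  a_6 = 0·8 + -2·4 = -8
  a_7 = 0·-8 + -2·8 = -16
  a_8 = 0·-16 + -2·-8 = 16
  a_9 = 0·16 + -2·-16 = 32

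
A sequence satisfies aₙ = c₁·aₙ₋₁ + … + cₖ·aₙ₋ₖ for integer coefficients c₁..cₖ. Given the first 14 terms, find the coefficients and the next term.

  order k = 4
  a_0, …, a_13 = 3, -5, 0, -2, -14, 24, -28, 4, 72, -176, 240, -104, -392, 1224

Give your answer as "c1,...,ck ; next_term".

  a_4 = -1·-2 + 0·0 + 2·-5 + -2·3 = -14
  a_5 = -1·-14 + 0·-2 + 2·0 + -2·-5 = 24
  a_6 = -1·24 + 0·-14 + 2·-2 + -2·0 = -28
  a_7 = -1·-28 + 0·24 + 2·-14 + -2·-2 = 4
  a_8 = -1·4 + 0·-28 + 2·24 + -2·-14 = 72
  a_9 = -1·72 + 0·4 + 2·-28 + -2·24 = -176
  a_10 = -1·-176 + 0·72 + 2·4 + -2·-28 = 240
  a_11 = -1·240 + 0·-176 + 2·72 + -2·4 = -104
  a_12 = -1·-104 + 0·240 + 2·-176 + -2·72 = -392
  a_13 = -1·-392 + 0·-104 + 2·240 + -2·-176 = 1224
  a_14 = -1·1224 + 0·-392 + 2·-104 + -2·240 = -1912

-1,0,2,-2 ; -1912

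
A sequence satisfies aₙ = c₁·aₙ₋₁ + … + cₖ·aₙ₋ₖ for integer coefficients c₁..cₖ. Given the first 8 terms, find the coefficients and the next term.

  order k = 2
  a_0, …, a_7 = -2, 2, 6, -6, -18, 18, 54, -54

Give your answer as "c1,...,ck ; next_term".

  a_2 = 0·2 + -3·-2 = 6
  a_3 = 0·6 + -3·2 = -6
  a_4 = 0·-6 + -3·6 = -18
  a_5 = 0·-18 + -3·-6 = 18
  a_6 = 0·18 + -3·-18 = 54
  a_7 = 0·54 + -3·18 = -54
  a_8 = 0·-54 + -3·54 = -162

0,-3 ; -162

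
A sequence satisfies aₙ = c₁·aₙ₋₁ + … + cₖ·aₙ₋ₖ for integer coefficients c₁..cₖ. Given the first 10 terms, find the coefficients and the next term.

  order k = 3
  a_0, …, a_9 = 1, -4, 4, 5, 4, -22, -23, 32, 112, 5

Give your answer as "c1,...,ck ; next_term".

  a_3 = 0·4 + -2·-4 + -3·1 = 5
  a_4 = 0·5 + -2·4 + -3·-4 = 4
  a_5 = 0·4 + -2·5 + -3·4 = -22
  a_6 = 0·-22 + -2·4 + -3·5 = -23
  a_7 = 0·-23 + -2·-22 + -3·4 = 32
  a_8 = 0·32 + -2·-23 + -3·-22 = 112
  a_9 = 0·112 + -2·32 + -3·-23 = 5
  a_10 = 0·5 + -2·112 + -3·32 = -320

0,-2,-3 ; -320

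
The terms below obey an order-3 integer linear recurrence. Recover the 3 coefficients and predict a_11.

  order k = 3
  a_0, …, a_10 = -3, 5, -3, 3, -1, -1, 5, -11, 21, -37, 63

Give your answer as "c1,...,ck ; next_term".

-2,0,1 ; -105

  a_3 = -2·-3 + 0·5 + 1·-3 = 3
  a_4 = -2·3 + 0·-3 + 1·5 = -1
  a_5 = -2·-1 + 0·3 + 1·-3 = -1
  a_6 = -2·-1 + 0·-1 + 1·3 = 5
  a_7 = -2·5 + 0·-1 + 1·-1 = -11
  a_8 = -2·-11 + 0·5 + 1·-1 = 21
  a_9 = -2·21 + 0·-11 + 1·5 = -37
  a_10 = -2·-37 + 0·21 + 1·-11 = 63
  a_11 = -2·63 + 0·-37 + 1·21 = -105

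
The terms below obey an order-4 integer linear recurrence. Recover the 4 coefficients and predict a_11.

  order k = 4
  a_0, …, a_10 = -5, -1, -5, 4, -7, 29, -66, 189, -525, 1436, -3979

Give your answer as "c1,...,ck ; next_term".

-2,2,-1,-2 ; 10977

  a_4 = -2·4 + 2·-5 + -1·-1 + -2·-5 = -7
  a_5 = -2·-7 + 2·4 + -1·-5 + -2·-1 = 29
  a_6 = -2·29 + 2·-7 + -1·4 + -2·-5 = -66
  a_7 = -2·-66 + 2·29 + -1·-7 + -2·4 = 189
  a_8 = -2·189 + 2·-66 + -1·29 + -2·-7 = -525
  a_9 = -2·-525 + 2·189 + -1·-66 + -2·29 = 1436
  a_10 = -2·1436 + 2·-525 + -1·189 + -2·-66 = -3979
  a_11 = -2·-3979 + 2·1436 + -1·-525 + -2·189 = 10977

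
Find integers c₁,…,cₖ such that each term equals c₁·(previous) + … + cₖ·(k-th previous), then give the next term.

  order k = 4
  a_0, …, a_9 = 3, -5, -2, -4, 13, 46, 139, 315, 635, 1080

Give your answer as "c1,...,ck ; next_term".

3,-1,-4,1 ; 1484

  a_4 = 3·-4 + -1·-2 + -4·-5 + 1·3 = 13
  a_5 = 3·13 + -1·-4 + -4·-2 + 1·-5 = 46
  a_6 = 3·46 + -1·13 + -4·-4 + 1·-2 = 139
  a_7 = 3·139 + -1·46 + -4·13 + 1·-4 = 315
  a_8 = 3·315 + -1·139 + -4·46 + 1·13 = 635
  a_9 = 3·635 + -1·315 + -4·139 + 1·46 = 1080
  a_10 = 3·1080 + -1·635 + -4·315 + 1·139 = 1484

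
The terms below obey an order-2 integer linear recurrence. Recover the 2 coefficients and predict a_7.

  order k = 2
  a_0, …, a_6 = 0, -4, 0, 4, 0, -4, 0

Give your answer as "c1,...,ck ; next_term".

0,-1 ; 4

  a_2 = 0·-4 + -1·0 = 0
  a_3 = 0·0 + -1·-4 = 4
  a_4 = 0·4 + -1·0 = 0
  a_5 = 0·0 + -1·4 = -4
  a_6 = 0·-4 + -1·0 = 0
  a_7 = 0·0 + -1·-4 = 4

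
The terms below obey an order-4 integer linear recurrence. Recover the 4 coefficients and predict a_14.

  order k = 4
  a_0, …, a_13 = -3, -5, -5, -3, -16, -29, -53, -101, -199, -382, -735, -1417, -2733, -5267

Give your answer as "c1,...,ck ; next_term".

1,1,1,1 ; -10152

  a_4 = 1·-3 + 1·-5 + 1·-5 + 1·-3 = -16
  a_5 = 1·-16 + 1·-3 + 1·-5 + 1·-5 = -29
  a_6 = 1·-29 + 1·-16 + 1·-3 + 1·-5 = -53
  a_7 = 1·-53 + 1·-29 + 1·-16 + 1·-3 = -101
  a_8 = 1·-101 + 1·-53 + 1·-29 + 1·-16 = -199
  a_9 = 1·-199 + 1·-101 + 1·-53 + 1·-29 = -382
  a_10 = 1·-382 + 1·-199 + 1·-101 + 1·-53 = -735
  a_11 = 1·-735 + 1·-382 + 1·-199 + 1·-101 = -1417
  a_12 = 1·-1417 + 1·-735 + 1·-382 + 1·-199 = -2733
  a_13 = 1·-2733 + 1·-1417 + 1·-735 + 1·-382 = -5267
  a_14 = 1·-5267 + 1·-2733 + 1·-1417 + 1·-735 = -10152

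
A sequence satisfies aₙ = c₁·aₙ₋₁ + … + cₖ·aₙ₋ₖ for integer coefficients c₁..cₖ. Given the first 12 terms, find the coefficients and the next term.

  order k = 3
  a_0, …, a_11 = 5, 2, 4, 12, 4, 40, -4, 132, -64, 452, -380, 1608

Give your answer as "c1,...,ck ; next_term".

  a_3 = -1·4 + 3·2 + 2·5 = 12
  a_4 = -1·12 + 3·4 + 2·2 = 4
  a_5 = -1·4 + 3·12 + 2·4 = 40
  a_6 = -1·40 + 3·4 + 2·12 = -4
  a_7 = -1·-4 + 3·40 + 2·4 = 132
  a_8 = -1·132 + 3·-4 + 2·40 = -64
  a_9 = -1·-64 + 3·132 + 2·-4 = 452
  a_10 = -1·452 + 3·-64 + 2·132 = -380
  a_11 = -1·-380 + 3·452 + 2·-64 = 1608
  a_12 = -1·1608 + 3·-380 + 2·452 = -1844

-1,3,2 ; -1844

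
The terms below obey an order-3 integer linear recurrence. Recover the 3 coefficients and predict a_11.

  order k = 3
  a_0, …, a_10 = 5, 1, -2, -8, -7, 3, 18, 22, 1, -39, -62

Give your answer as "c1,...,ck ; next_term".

  a_3 = 1·-2 + -1·1 + -1·5 = -8
  a_4 = 1·-8 + -1·-2 + -1·1 = -7
  a_5 = 1·-7 + -1·-8 + -1·-2 = 3
  a_6 = 1·3 + -1·-7 + -1·-8 = 18
  a_7 = 1·18 + -1·3 + -1·-7 = 22
  a_8 = 1·22 + -1·18 + -1·3 = 1
  a_9 = 1·1 + -1·22 + -1·18 = -39
  a_10 = 1·-39 + -1·1 + -1·22 = -62
  a_11 = 1·-62 + -1·-39 + -1·1 = -24

1,-1,-1 ; -24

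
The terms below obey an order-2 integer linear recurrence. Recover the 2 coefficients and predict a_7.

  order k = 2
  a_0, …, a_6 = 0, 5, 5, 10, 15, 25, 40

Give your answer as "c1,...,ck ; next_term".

  a_2 = 1·5 + 1·0 = 5
  a_3 = 1·5 + 1·5 = 10
  a_4 = 1·10 + 1·5 = 15
  a_5 = 1·15 + 1·10 = 25
  a_6 = 1·25 + 1·15 = 40
  a_7 = 1·40 + 1·25 = 65

1,1 ; 65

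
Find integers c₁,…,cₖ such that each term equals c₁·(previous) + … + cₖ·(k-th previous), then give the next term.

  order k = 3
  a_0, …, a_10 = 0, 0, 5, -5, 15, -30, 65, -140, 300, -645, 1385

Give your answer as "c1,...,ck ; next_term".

  a_3 = -1·5 + 2·0 + -1·0 = -5
  a_4 = -1·-5 + 2·5 + -1·0 = 15
  a_5 = -1·15 + 2·-5 + -1·5 = -30
  a_6 = -1·-30 + 2·15 + -1·-5 = 65
  a_7 = -1·65 + 2·-30 + -1·15 = -140
  a_8 = -1·-140 + 2·65 + -1·-30 = 300
  a_9 = -1·300 + 2·-140 + -1·65 = -645
  a_10 = -1·-645 + 2·300 + -1·-140 = 1385
  a_11 = -1·1385 + 2·-645 + -1·300 = -2975

-1,2,-1 ; -2975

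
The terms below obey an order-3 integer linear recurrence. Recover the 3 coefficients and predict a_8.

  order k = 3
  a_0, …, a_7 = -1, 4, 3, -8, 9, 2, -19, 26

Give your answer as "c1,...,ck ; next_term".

-1,-1,1 ; -5

  a_3 = -1·3 + -1·4 + 1·-1 = -8
  a_4 = -1·-8 + -1·3 + 1·4 = 9
  a_5 = -1·9 + -1·-8 + 1·3 = 2
  a_6 = -1·2 + -1·9 + 1·-8 = -19
  a_7 = -1·-19 + -1·2 + 1·9 = 26
  a_8 = -1·26 + -1·-19 + 1·2 = -5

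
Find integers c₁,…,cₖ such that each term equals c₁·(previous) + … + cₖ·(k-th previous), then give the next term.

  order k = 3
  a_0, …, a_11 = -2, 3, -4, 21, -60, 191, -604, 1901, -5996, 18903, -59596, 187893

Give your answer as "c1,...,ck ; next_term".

-2,3,-2 ; -592380

  a_3 = -2·-4 + 3·3 + -2·-2 = 21
  a_4 = -2·21 + 3·-4 + -2·3 = -60
  a_5 = -2·-60 + 3·21 + -2·-4 = 191
  a_6 = -2·191 + 3·-60 + -2·21 = -604
  a_7 = -2·-604 + 3·191 + -2·-60 = 1901
  a_8 = -2·1901 + 3·-604 + -2·191 = -5996
  a_9 = -2·-5996 + 3·1901 + -2·-604 = 18903
  a_10 = -2·18903 + 3·-5996 + -2·1901 = -59596
  a_11 = -2·-59596 + 3·18903 + -2·-5996 = 187893
  a_12 = -2·187893 + 3·-59596 + -2·18903 = -592380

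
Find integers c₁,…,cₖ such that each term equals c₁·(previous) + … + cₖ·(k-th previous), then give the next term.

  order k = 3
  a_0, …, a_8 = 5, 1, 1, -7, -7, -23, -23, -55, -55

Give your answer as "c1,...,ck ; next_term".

  a_3 = 1·1 + 2·1 + -2·5 = -7
  a_4 = 1·-7 + 2·1 + -2·1 = -7
  a_5 = 1·-7 + 2·-7 + -2·1 = -23
  a_6 = 1·-23 + 2·-7 + -2·-7 = -23
  a_7 = 1·-23 + 2·-23 + -2·-7 = -55
  a_8 = 1·-55 + 2·-23 + -2·-23 = -55
  a_9 = 1·-55 + 2·-55 + -2·-23 = -119

1,2,-2 ; -119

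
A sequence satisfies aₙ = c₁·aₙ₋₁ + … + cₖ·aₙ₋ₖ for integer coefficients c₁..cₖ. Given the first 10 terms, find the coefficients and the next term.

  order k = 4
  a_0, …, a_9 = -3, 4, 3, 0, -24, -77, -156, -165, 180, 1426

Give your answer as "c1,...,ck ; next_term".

3,-3,-3,1 ; 4077

  a_4 = 3·0 + -3·3 + -3·4 + 1·-3 = -24
  a_5 = 3·-24 + -3·0 + -3·3 + 1·4 = -77
  a_6 = 3·-77 + -3·-24 + -3·0 + 1·3 = -156
  a_7 = 3·-156 + -3·-77 + -3·-24 + 1·0 = -165
  a_8 = 3·-165 + -3·-156 + -3·-77 + 1·-24 = 180
  a_9 = 3·180 + -3·-165 + -3·-156 + 1·-77 = 1426
  a_10 = 3·1426 + -3·180 + -3·-165 + 1·-156 = 4077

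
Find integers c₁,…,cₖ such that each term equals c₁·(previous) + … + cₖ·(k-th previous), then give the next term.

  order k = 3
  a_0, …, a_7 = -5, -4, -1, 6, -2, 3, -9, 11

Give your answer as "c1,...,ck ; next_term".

-1,0,-1 ; -14

  a_3 = -1·-1 + 0·-4 + -1·-5 = 6
  a_4 = -1·6 + 0·-1 + -1·-4 = -2
  a_5 = -1·-2 + 0·6 + -1·-1 = 3
  a_6 = -1·3 + 0·-2 + -1·6 = -9
  a_7 = -1·-9 + 0·3 + -1·-2 = 11
  a_8 = -1·11 + 0·-9 + -1·3 = -14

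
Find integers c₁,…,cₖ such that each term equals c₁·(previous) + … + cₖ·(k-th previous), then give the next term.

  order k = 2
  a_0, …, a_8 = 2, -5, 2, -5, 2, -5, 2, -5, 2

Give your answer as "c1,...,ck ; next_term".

0,1 ; -5

  a_2 = 0·-5 + 1·2 = 2
  a_3 = 0·2 + 1·-5 = -5
  a_4 = 0·-5 + 1·2 = 2
  a_5 = 0·2 + 1·-5 = -5
  a_6 = 0·-5 + 1·2 = 2
  a_7 = 0·2 + 1·-5 = -5
  a_8 = 0·-5 + 1·2 = 2
  a_9 = 0·2 + 1·-5 = -5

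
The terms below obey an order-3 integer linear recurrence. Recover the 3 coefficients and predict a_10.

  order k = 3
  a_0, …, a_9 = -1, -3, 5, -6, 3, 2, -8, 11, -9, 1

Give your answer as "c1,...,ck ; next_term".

-1,0,1 ; 10

  a_3 = -1·5 + 0·-3 + 1·-1 = -6
  a_4 = -1·-6 + 0·5 + 1·-3 = 3
  a_5 = -1·3 + 0·-6 + 1·5 = 2
  a_6 = -1·2 + 0·3 + 1·-6 = -8
  a_7 = -1·-8 + 0·2 + 1·3 = 11
  a_8 = -1·11 + 0·-8 + 1·2 = -9
  a_9 = -1·-9 + 0·11 + 1·-8 = 1
  a_10 = -1·1 + 0·-9 + 1·11 = 10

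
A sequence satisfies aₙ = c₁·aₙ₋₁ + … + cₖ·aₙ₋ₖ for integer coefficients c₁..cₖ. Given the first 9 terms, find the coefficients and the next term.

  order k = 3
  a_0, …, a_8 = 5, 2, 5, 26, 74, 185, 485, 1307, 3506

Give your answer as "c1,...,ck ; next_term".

3,-2,3 ; 9359

  a_3 = 3·5 + -2·2 + 3·5 = 26
  a_4 = 3·26 + -2·5 + 3·2 = 74
  a_5 = 3·74 + -2·26 + 3·5 = 185
  a_6 = 3·185 + -2·74 + 3·26 = 485
  a_7 = 3·485 + -2·185 + 3·74 = 1307
  a_8 = 3·1307 + -2·485 + 3·185 = 3506
  a_9 = 3·3506 + -2·1307 + 3·485 = 9359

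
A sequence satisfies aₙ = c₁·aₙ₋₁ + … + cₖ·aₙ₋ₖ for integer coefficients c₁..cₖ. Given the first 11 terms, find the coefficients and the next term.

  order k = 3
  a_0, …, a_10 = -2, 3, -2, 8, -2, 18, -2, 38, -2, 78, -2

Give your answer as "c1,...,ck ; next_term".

  a_3 = 1·-2 + 2·3 + -2·-2 = 8
  a_4 = 1·8 + 2·-2 + -2·3 = -2
  a_5 = 1·-2 + 2·8 + -2·-2 = 18
  a_6 = 1·18 + 2·-2 + -2·8 = -2
  a_7 = 1·-2 + 2·18 + -2·-2 = 38
  a_8 = 1·38 + 2·-2 + -2·18 = -2
  a_9 = 1·-2 + 2·38 + -2·-2 = 78
  a_10 = 1·78 + 2·-2 + -2·38 = -2
  a_11 = 1·-2 + 2·78 + -2·-2 = 158

1,2,-2 ; 158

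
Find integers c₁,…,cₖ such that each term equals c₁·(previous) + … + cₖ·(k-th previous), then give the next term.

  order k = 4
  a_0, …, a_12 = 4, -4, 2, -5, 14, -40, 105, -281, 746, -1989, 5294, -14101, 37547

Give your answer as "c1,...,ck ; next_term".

  a_4 = -2·-5 + 2·2 + 1·-4 + 1·4 = 14
  a_5 = -2·14 + 2·-5 + 1·2 + 1·-4 = -40
  a_6 = -2·-40 + 2·14 + 1·-5 + 1·2 = 105
  a_7 = -2·105 + 2·-40 + 1·14 + 1·-5 = -281
  a_8 = -2·-281 + 2·105 + 1·-40 + 1·14 = 746
  a_9 = -2·746 + 2·-281 + 1·105 + 1·-40 = -1989
  a_10 = -2·-1989 + 2·746 + 1·-281 + 1·105 = 5294
  a_11 = -2·5294 + 2·-1989 + 1·746 + 1·-281 = -14101
  a_12 = -2·-14101 + 2·5294 + 1·-1989 + 1·746 = 37547
  a_13 = -2·37547 + 2·-14101 + 1·5294 + 1·-1989 = -99991

-2,2,1,1 ; -99991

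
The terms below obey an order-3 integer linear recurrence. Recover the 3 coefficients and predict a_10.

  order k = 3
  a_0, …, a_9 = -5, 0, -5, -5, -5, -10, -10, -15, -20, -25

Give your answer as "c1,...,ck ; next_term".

  a_3 = 0·-5 + 1·0 + 1·-5 = -5
  a_4 = 0·-5 + 1·-5 + 1·0 = -5
  a_5 = 0·-5 + 1·-5 + 1·-5 = -10
  a_6 = 0·-10 + 1·-5 + 1·-5 = -10
  a_7 = 0·-10 + 1·-10 + 1·-5 = -15
  a_8 = 0·-15 + 1·-10 + 1·-10 = -20
  a_9 = 0·-20 + 1·-15 + 1·-10 = -25
  a_10 = 0·-25 + 1·-20 + 1·-15 = -35

0,1,1 ; -35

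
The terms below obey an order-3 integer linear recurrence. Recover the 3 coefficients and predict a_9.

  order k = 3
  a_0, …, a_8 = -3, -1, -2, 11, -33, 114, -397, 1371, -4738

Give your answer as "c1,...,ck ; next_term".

  a_3 = -3·-2 + 1·-1 + -2·-3 = 11
  a_4 = -3·11 + 1·-2 + -2·-1 = -33
  a_5 = -3·-33 + 1·11 + -2·-2 = 114
  a_6 = -3·114 + 1·-33 + -2·11 = -397
  a_7 = -3·-397 + 1·114 + -2·-33 = 1371
  a_8 = -3·1371 + 1·-397 + -2·114 = -4738
  a_9 = -3·-4738 + 1·1371 + -2·-397 = 16379

-3,1,-2 ; 16379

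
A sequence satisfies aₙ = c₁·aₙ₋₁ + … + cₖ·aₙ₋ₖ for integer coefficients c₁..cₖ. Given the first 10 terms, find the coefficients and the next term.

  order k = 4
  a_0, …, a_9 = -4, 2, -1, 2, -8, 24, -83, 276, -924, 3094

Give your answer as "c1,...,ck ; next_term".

-2,4,-2,-1 ; -10353

  a_4 = -2·2 + 4·-1 + -2·2 + -1·-4 = -8
  a_5 = -2·-8 + 4·2 + -2·-1 + -1·2 = 24
  a_6 = -2·24 + 4·-8 + -2·2 + -1·-1 = -83
  a_7 = -2·-83 + 4·24 + -2·-8 + -1·2 = 276
  a_8 = -2·276 + 4·-83 + -2·24 + -1·-8 = -924
  a_9 = -2·-924 + 4·276 + -2·-83 + -1·24 = 3094
  a_10 = -2·3094 + 4·-924 + -2·276 + -1·-83 = -10353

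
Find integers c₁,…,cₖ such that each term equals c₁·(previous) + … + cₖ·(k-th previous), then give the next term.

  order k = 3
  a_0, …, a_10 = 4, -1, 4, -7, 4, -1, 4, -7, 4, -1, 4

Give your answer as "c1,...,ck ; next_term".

-1,-1,-1 ; -7

  a_3 = -1·4 + -1·-1 + -1·4 = -7
  a_4 = -1·-7 + -1·4 + -1·-1 = 4
  a_5 = -1·4 + -1·-7 + -1·4 = -1
  a_6 = -1·-1 + -1·4 + -1·-7 = 4
  a_7 = -1·4 + -1·-1 + -1·4 = -7
  a_8 = -1·-7 + -1·4 + -1·-1 = 4
  a_9 = -1·4 + -1·-7 + -1·4 = -1
  a_10 = -1·-1 + -1·4 + -1·-7 = 4
  a_11 = -1·4 + -1·-1 + -1·4 = -7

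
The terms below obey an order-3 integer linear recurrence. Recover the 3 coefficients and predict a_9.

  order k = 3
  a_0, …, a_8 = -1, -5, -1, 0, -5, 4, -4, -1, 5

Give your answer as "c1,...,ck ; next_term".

-1,0,1 ; -9

  a_3 = -1·-1 + 0·-5 + 1·-1 = 0
  a_4 = -1·0 + 0·-1 + 1·-5 = -5
  a_5 = -1·-5 + 0·0 + 1·-1 = 4
  a_6 = -1·4 + 0·-5 + 1·0 = -4
  a_7 = -1·-4 + 0·4 + 1·-5 = -1
  a_8 = -1·-1 + 0·-4 + 1·4 = 5
  a_9 = -1·5 + 0·-1 + 1·-4 = -9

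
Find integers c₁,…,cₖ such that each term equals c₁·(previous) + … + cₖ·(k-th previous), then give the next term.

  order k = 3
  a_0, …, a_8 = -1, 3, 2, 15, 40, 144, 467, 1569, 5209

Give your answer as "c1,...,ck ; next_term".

  a_3 = 3·2 + 2·3 + -3·-1 = 15
  a_4 = 3·15 + 2·2 + -3·3 = 40
  a_5 = 3·40 + 2·15 + -3·2 = 144
  a_6 = 3·144 + 2·40 + -3·15 = 467
  a_7 = 3·467 + 2·144 + -3·40 = 1569
  a_8 = 3·1569 + 2·467 + -3·144 = 5209
  a_9 = 3·5209 + 2·1569 + -3·467 = 17364

3,2,-3 ; 17364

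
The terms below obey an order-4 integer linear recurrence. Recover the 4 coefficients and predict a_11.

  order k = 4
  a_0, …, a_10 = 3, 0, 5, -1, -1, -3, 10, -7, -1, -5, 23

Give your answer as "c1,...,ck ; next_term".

-1,-1,-1,1 ; -24

  a_4 = -1·-1 + -1·5 + -1·0 + 1·3 = -1
  a_5 = -1·-1 + -1·-1 + -1·5 + 1·0 = -3
  a_6 = -1·-3 + -1·-1 + -1·-1 + 1·5 = 10
  a_7 = -1·10 + -1·-3 + -1·-1 + 1·-1 = -7
  a_8 = -1·-7 + -1·10 + -1·-3 + 1·-1 = -1
  a_9 = -1·-1 + -1·-7 + -1·10 + 1·-3 = -5
  a_10 = -1·-5 + -1·-1 + -1·-7 + 1·10 = 23
  a_11 = -1·23 + -1·-5 + -1·-1 + 1·-7 = -24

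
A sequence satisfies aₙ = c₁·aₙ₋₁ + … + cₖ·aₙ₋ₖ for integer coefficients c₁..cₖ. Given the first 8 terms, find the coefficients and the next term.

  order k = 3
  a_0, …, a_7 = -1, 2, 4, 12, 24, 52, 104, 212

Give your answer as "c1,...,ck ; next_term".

  a_3 = 2·4 + 1·2 + -2·-1 = 12
  a_4 = 2·12 + 1·4 + -2·2 = 24
  a_5 = 2·24 + 1·12 + -2·4 = 52
  a_6 = 2·52 + 1·24 + -2·12 = 104
  a_7 = 2·104 + 1·52 + -2·24 = 212
  a_8 = 2·212 + 1·104 + -2·52 = 424

2,1,-2 ; 424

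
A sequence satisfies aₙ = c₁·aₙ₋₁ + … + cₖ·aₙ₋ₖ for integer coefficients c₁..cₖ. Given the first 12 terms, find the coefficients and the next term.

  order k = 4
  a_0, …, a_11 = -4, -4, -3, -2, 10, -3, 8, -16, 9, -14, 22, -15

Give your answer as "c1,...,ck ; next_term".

  a_4 = -1·-2 + 0·-3 + -1·-4 + -1·-4 = 10
  a_5 = -1·10 + 0·-2 + -1·-3 + -1·-4 = -3
  a_6 = -1·-3 + 0·10 + -1·-2 + -1·-3 = 8
  a_7 = -1·8 + 0·-3 + -1·10 + -1·-2 = -16
  a_8 = -1·-16 + 0·8 + -1·-3 + -1·10 = 9
  a_9 = -1·9 + 0·-16 + -1·8 + -1·-3 = -14
  a_10 = -1·-14 + 0·9 + -1·-16 + -1·8 = 22
  a_11 = -1·22 + 0·-14 + -1·9 + -1·-16 = -15
  a_12 = -1·-15 + 0·22 + -1·-14 + -1·9 = 20

-1,0,-1,-1 ; 20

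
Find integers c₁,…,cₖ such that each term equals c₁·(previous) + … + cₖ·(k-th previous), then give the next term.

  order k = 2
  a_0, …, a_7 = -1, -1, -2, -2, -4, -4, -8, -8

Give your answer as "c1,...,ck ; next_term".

0,2 ; -16

  a_2 = 0·-1 + 2·-1 = -2
  a_3 = 0·-2 + 2·-1 = -2
  a_4 = 0·-2 + 2·-2 = -4
  a_5 = 0·-4 + 2·-2 = -4
  a_6 = 0·-4 + 2·-4 = -8
  a_7 = 0·-8 + 2·-4 = -8
  a_8 = 0·-8 + 2·-8 = -16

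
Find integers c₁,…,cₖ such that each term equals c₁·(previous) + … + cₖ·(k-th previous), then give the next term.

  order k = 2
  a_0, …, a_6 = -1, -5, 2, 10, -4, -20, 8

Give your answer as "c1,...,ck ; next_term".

  a_2 = 0·-5 + -2·-1 = 2
  a_3 = 0·2 + -2·-5 = 10
  a_4 = 0·10 + -2·2 = -4
  a_5 = 0·-4 + -2·10 = -20
  a_6 = 0·-20 + -2·-4 = 8
  a_7 = 0·8 + -2·-20 = 40

0,-2 ; 40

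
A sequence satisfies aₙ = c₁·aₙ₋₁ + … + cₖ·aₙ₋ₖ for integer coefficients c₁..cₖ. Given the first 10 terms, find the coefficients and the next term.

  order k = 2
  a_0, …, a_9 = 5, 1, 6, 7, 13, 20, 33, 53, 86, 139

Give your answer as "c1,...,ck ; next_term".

  a_2 = 1·1 + 1·5 = 6
  a_3 = 1·6 + 1·1 = 7
  a_4 = 1·7 + 1·6 = 13
  a_5 = 1·13 + 1·7 = 20
  a_6 = 1·20 + 1·13 = 33
  a_7 = 1·33 + 1·20 = 53
  a_8 = 1·53 + 1·33 = 86
  a_9 = 1·86 + 1·53 = 139
  a_10 = 1·139 + 1·86 = 225

1,1 ; 225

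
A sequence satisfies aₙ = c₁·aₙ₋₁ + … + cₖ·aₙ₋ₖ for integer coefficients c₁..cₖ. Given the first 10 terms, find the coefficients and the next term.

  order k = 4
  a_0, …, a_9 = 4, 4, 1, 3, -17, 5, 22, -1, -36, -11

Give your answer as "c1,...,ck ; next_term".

-1,-2,-2,-1 ; 63

  a_4 = -1·3 + -2·1 + -2·4 + -1·4 = -17
  a_5 = -1·-17 + -2·3 + -2·1 + -1·4 = 5
  a_6 = -1·5 + -2·-17 + -2·3 + -1·1 = 22
  a_7 = -1·22 + -2·5 + -2·-17 + -1·3 = -1
  a_8 = -1·-1 + -2·22 + -2·5 + -1·-17 = -36
  a_9 = -1·-36 + -2·-1 + -2·22 + -1·5 = -11
  a_10 = -1·-11 + -2·-36 + -2·-1 + -1·22 = 63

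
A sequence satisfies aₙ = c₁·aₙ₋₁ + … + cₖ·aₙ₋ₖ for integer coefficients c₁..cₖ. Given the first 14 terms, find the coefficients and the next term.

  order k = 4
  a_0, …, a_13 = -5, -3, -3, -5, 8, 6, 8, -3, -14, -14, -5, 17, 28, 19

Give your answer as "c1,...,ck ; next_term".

  a_4 = 0·-5 + 0·-3 + -1·-3 + -1·-5 = 8
  a_5 = 0·8 + 0·-5 + -1·-3 + -1·-3 = 6
  a_6 = 0·6 + 0·8 + -1·-5 + -1·-3 = 8
  a_7 = 0·8 + 0·6 + -1·8 + -1·-5 = -3
  a_8 = 0·-3 + 0·8 + -1·6 + -1·8 = -14
  a_9 = 0·-14 + 0·-3 + -1·8 + -1·6 = -14
  a_10 = 0·-14 + 0·-14 + -1·-3 + -1·8 = -5
  a_11 = 0·-5 + 0·-14 + -1·-14 + -1·-3 = 17
  a_12 = 0·17 + 0·-5 + -1·-14 + -1·-14 = 28
  a_13 = 0·28 + 0·17 + -1·-5 + -1·-14 = 19
  a_14 = 0·19 + 0·28 + -1·17 + -1·-5 = -12

0,0,-1,-1 ; -12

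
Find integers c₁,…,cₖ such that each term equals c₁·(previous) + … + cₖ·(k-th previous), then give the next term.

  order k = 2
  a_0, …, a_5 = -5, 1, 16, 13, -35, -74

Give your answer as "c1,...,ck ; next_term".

1,-3 ; 31

  a_2 = 1·1 + -3·-5 = 16
  a_3 = 1·16 + -3·1 = 13
  a_4 = 1·13 + -3·16 = -35
  a_5 = 1·-35 + -3·13 = -74
  a_6 = 1·-74 + -3·-35 = 31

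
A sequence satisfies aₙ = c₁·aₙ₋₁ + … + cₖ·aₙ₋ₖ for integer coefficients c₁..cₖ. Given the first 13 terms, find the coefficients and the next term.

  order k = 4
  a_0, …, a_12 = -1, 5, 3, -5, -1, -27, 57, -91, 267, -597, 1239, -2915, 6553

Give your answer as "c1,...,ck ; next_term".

-2,0,-3,-4 ; -14435

  a_4 = -2·-5 + 0·3 + -3·5 + -4·-1 = -1
  a_5 = -2·-1 + 0·-5 + -3·3 + -4·5 = -27
  a_6 = -2·-27 + 0·-1 + -3·-5 + -4·3 = 57
  a_7 = -2·57 + 0·-27 + -3·-1 + -4·-5 = -91
  a_8 = -2·-91 + 0·57 + -3·-27 + -4·-1 = 267
  a_9 = -2·267 + 0·-91 + -3·57 + -4·-27 = -597
  a_10 = -2·-597 + 0·267 + -3·-91 + -4·57 = 1239
  a_11 = -2·1239 + 0·-597 + -3·267 + -4·-91 = -2915
  a_12 = -2·-2915 + 0·1239 + -3·-597 + -4·267 = 6553
  a_13 = -2·6553 + 0·-2915 + -3·1239 + -4·-597 = -14435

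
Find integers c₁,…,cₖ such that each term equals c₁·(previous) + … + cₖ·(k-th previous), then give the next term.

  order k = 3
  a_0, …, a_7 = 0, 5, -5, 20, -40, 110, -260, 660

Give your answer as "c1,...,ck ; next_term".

  a_3 = -2·-5 + 2·5 + 2·0 = 20
  a_4 = -2·20 + 2·-5 + 2·5 = -40
  a_5 = -2·-40 + 2·20 + 2·-5 = 110
  a_6 = -2·110 + 2·-40 + 2·20 = -260
  a_7 = -2·-260 + 2·110 + 2·-40 = 660
  a_8 = -2·660 + 2·-260 + 2·110 = -1620

-2,2,2 ; -1620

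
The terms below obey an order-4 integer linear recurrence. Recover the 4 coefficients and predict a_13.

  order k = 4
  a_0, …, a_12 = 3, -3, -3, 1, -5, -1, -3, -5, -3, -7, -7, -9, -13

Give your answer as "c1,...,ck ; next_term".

  a_4 = 1·1 + 1·-3 + 0·-3 + -1·3 = -5
  a_5 = 1·-5 + 1·1 + 0·-3 + -1·-3 = -1
  a_6 = 1·-1 + 1·-5 + 0·1 + -1·-3 = -3
  a_7 = 1·-3 + 1·-1 + 0·-5 + -1·1 = -5
  a_8 = 1·-5 + 1·-3 + 0·-1 + -1·-5 = -3
  a_9 = 1·-3 + 1·-5 + 0·-3 + -1·-1 = -7
  a_10 = 1·-7 + 1·-3 + 0·-5 + -1·-3 = -7
  a_11 = 1·-7 + 1·-7 + 0·-3 + -1·-5 = -9
  a_12 = 1·-9 + 1·-7 + 0·-7 + -1·-3 = -13
  a_13 = 1·-13 + 1·-9 + 0·-7 + -1·-7 = -15

1,1,0,-1 ; -15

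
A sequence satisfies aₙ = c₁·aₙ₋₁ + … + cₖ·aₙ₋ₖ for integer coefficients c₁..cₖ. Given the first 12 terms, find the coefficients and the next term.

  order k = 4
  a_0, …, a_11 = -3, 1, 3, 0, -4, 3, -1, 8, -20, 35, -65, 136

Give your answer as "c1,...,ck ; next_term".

-1,1,-1,2 ; -276

  a_4 = -1·0 + 1·3 + -1·1 + 2·-3 = -4
  a_5 = -1·-4 + 1·0 + -1·3 + 2·1 = 3
  a_6 = -1·3 + 1·-4 + -1·0 + 2·3 = -1
  a_7 = -1·-1 + 1·3 + -1·-4 + 2·0 = 8
  a_8 = -1·8 + 1·-1 + -1·3 + 2·-4 = -20
  a_9 = -1·-20 + 1·8 + -1·-1 + 2·3 = 35
  a_10 = -1·35 + 1·-20 + -1·8 + 2·-1 = -65
  a_11 = -1·-65 + 1·35 + -1·-20 + 2·8 = 136
  a_12 = -1·136 + 1·-65 + -1·35 + 2·-20 = -276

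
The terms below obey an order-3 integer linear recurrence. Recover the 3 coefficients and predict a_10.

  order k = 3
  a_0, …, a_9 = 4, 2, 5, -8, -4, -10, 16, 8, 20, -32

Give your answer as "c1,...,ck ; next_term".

0,0,-2 ; -16

  a_3 = 0·5 + 0·2 + -2·4 = -8
  a_4 = 0·-8 + 0·5 + -2·2 = -4
  a_5 = 0·-4 + 0·-8 + -2·5 = -10
  a_6 = 0·-10 + 0·-4 + -2·-8 = 16
  a_7 = 0·16 + 0·-10 + -2·-4 = 8
  a_8 = 0·8 + 0·16 + -2·-10 = 20
  a_9 = 0·20 + 0·8 + -2·16 = -32
  a_10 = 0·-32 + 0·20 + -2·8 = -16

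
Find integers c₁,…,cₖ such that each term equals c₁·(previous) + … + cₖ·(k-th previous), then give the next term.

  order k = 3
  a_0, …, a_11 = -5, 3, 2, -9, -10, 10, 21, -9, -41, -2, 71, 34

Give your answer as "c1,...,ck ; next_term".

1,-2,1 ; -110

  a_3 = 1·2 + -2·3 + 1·-5 = -9
  a_4 = 1·-9 + -2·2 + 1·3 = -10
  a_5 = 1·-10 + -2·-9 + 1·2 = 10
  a_6 = 1·10 + -2·-10 + 1·-9 = 21
  a_7 = 1·21 + -2·10 + 1·-10 = -9
  a_8 = 1·-9 + -2·21 + 1·10 = -41
  a_9 = 1·-41 + -2·-9 + 1·21 = -2
  a_10 = 1·-2 + -2·-41 + 1·-9 = 71
  a_11 = 1·71 + -2·-2 + 1·-41 = 34
  a_12 = 1·34 + -2·71 + 1·-2 = -110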